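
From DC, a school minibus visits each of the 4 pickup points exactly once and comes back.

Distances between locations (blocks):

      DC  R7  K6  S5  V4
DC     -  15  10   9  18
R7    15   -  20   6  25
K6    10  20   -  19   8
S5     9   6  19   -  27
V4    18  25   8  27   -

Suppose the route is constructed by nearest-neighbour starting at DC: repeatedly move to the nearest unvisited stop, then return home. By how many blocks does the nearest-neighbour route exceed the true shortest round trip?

From DC: S5=9, K6=10, R7=15, V4=18 → choose S5 (9).
From S5: R7=6, K6=19, V4=27 → choose R7 (6).
From R7: K6=20, V4=25 → choose K6 (20).
From K6: V4=8 → choose V4 (8).
NN route DC → S5 → R7 → K6 → V4 → DC costs 61.
Optimal: DC → K6 → V4 → R7 → S5 → DC costs 58 (by enumerating all 12 distinct tours).
Excess = 61 − 58 = 3.

3 blocks longer than the optimal tour.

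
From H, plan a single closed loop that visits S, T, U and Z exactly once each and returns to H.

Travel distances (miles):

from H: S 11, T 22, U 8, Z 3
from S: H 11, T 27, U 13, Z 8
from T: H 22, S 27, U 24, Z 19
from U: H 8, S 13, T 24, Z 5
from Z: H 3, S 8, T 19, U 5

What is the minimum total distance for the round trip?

Minimum total distance: 70 miles.

There are 12 distinct closed tours to check (reversals are equivalent).
H→S→T→U→Z→H: 11+27+24+5+3 = 70
H→S→T→Z→U→H: 11+27+19+5+8 = 70
H→S→U→T→Z→H: 11+13+24+19+3 = 70
H→S→U→Z→T→H: 11+13+5+19+22 = 70
H→S→Z→T→U→H: 11+8+19+24+8 = 70
H→S→Z→U→T→H: 11+8+5+24+22 = 70
H→T→S→U→Z→H: 22+27+13+5+3 = 70
H→T→S→Z→U→H: 22+27+8+5+8 = 70
H→T→U→S→Z→H: 22+24+13+8+3 = 70
H→T→Z→S→U→H: 22+19+8+13+8 = 70
H→U→S→T→Z→H: 8+13+27+19+3 = 70
H→U→T→S→Z→H: 8+24+27+8+3 = 70
The minimum is 70.
One optimal route: H → S → T → U → Z → H (or its reverse).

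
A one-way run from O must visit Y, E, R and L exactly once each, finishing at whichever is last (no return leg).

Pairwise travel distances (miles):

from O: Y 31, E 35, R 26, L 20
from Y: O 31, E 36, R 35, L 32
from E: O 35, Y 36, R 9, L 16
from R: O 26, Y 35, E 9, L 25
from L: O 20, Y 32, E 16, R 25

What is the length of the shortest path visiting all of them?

There are 4! = 24 possible orderings.
O - Y - E - R - L: 31+36+9+25 = 101
O - Y - E - L - R: 31+36+16+25 = 108
O - Y - R - E - L: 31+35+9+16 = 91
O - Y - R - L - E: 31+35+25+16 = 107
O - Y - L - E - R: 31+32+16+9 = 88
O - Y - L - R - E: 31+32+25+9 = 97
O - E - Y - R - L: 35+36+35+25 = 131
O - E - Y - L - R: 35+36+32+25 = 128
O - E - R - Y - L: 35+9+35+32 = 111
O - E - R - L - Y: 35+9+25+32 = 101
O - E - L - Y - R: 35+16+32+35 = 118
O - E - L - R - Y: 35+16+25+35 = 111
O - R - Y - E - L: 26+35+36+16 = 113
O - R - Y - L - E: 26+35+32+16 = 109
… (10 more)
O - L - E - R - Y: 20+16+9+35 = 80  ← best
The minimum is 80.
One shortest path: O → L → E → R → Y.

Minimum one-way distance = 80 miles.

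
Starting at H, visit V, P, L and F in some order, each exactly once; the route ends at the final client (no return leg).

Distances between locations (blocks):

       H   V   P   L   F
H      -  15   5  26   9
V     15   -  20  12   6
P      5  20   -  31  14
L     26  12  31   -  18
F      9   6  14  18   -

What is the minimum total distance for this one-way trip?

37 blocks — the minimum one-way total.

There are 4! = 24 possible orderings.
H → V → P → L → F: 15+20+31+18 = 84
H → V → P → F → L: 15+20+14+18 = 67
H → V → L → P → F: 15+12+31+14 = 72
H → V → L → F → P: 15+12+18+14 = 59
H → V → F → P → L: 15+6+14+31 = 66
H → V → F → L → P: 15+6+18+31 = 70
H → P → V → L → F: 5+20+12+18 = 55
H → P → V → F → L: 5+20+6+18 = 49
H → P → L → V → F: 5+31+12+6 = 54
H → P → L → F → V: 5+31+18+6 = 60
H → P → F → V → L: 5+14+6+12 = 37
H → P → F → L → V: 5+14+18+12 = 49
H → L → V → P → F: 26+12+20+14 = 72
H → L → V → F → P: 26+12+6+14 = 58
… (10 more)
The minimum is 37.
One shortest path: H → P → F → V → L.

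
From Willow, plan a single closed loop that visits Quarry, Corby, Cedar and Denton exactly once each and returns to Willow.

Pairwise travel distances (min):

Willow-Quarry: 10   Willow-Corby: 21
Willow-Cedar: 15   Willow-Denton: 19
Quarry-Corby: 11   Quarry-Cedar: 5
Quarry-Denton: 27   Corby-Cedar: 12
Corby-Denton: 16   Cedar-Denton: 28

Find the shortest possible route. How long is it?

62 min — the shortest possible round trip.

Willow - Quarry - Corby - Cedar - Denton - Willow: 10+11+12+28+19 = 80
Willow - Quarry - Corby - Denton - Cedar - Willow: 10+11+16+28+15 = 80
Willow - Quarry - Cedar - Corby - Denton - Willow: 10+5+12+16+19 = 62
Willow - Quarry - Cedar - Denton - Corby - Willow: 10+5+28+16+21 = 80
Willow - Quarry - Denton - Corby - Cedar - Willow: 10+27+16+12+15 = 80
Willow - Quarry - Denton - Cedar - Corby - Willow: 10+27+28+12+21 = 98
Willow - Corby - Quarry - Cedar - Denton - Willow: 21+11+5+28+19 = 84
Willow - Corby - Quarry - Denton - Cedar - Willow: 21+11+27+28+15 = 102
Willow - Corby - Cedar - Quarry - Denton - Willow: 21+12+5+27+19 = 84
Willow - Corby - Denton - Quarry - Cedar - Willow: 21+16+27+5+15 = 84
Willow - Cedar - Quarry - Corby - Denton - Willow: 15+5+11+16+19 = 66
Willow - Cedar - Corby - Quarry - Denton - Willow: 15+12+11+27+19 = 84
The minimum is 62.
One optimal route: Willow → Quarry → Cedar → Corby → Denton → Willow (or its reverse).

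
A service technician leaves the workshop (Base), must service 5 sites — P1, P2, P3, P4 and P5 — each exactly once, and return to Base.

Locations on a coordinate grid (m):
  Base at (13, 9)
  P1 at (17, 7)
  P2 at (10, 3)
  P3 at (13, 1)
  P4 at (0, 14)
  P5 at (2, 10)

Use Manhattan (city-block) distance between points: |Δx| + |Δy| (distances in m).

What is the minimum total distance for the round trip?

There are 60 distinct closed tours to check (reversals are equivalent).
Base→P1→P2→P3→P4→P5→Base: 6+11+5+26+6+12 = 66
Base→P1→P2→P3→P5→P4→Base: 6+11+5+20+6+18 = 66
Base→P1→P2→P4→P3→P5→Base: 6+11+21+26+20+12 = 96
Base→P1→P2→P4→P5→P3→Base: 6+11+21+6+20+8 = 72
Base→P1→P2→P5→P3→P4→Base: 6+11+15+20+26+18 = 96
Base→P1→P2→P5→P4→P3→Base: 6+11+15+6+26+8 = 72
Base→P1→P3→P2→P4→P5→Base: 6+10+5+21+6+12 = 60
Base→P1→P3→P2→P5→P4→Base: 6+10+5+15+6+18 = 60
Base→P1→P3→P4→P2→P5→Base: 6+10+26+21+15+12 = 90
Base→P1→P3→P4→P5→P2→Base: 6+10+26+6+15+9 = 72
Base→P1→P3→P5→P2→P4→Base: 6+10+20+15+21+18 = 90
Base→P1→P3→P5→P4→P2→Base: 6+10+20+6+21+9 = 72
Base→P1→P4→P2→P3→P5→Base: 6+24+21+5+20+12 = 88
Base→P1→P4→P2→P5→P3→Base: 6+24+21+15+20+8 = 94
… (46 more)
The minimum is 60.
One optimal route: Base → P1 → P3 → P2 → P4 → P5 → Base (or its reverse).

Minimum total distance: 60 m.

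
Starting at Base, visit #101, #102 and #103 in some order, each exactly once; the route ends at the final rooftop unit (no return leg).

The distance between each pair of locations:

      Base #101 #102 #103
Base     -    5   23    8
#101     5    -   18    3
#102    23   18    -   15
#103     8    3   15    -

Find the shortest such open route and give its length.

Minimum one-way distance = 23.

There are 3! = 6 possible orderings.
Base → #101 → #102 → #103: 5+18+15 = 38
Base → #101 → #103 → #102: 5+3+15 = 23
Base → #102 → #101 → #103: 23+18+3 = 44
Base → #102 → #103 → #101: 23+15+3 = 41
Base → #103 → #101 → #102: 8+3+18 = 29
Base → #103 → #102 → #101: 8+15+18 = 41
The minimum is 23.
One shortest path: Base → #101 → #103 → #102.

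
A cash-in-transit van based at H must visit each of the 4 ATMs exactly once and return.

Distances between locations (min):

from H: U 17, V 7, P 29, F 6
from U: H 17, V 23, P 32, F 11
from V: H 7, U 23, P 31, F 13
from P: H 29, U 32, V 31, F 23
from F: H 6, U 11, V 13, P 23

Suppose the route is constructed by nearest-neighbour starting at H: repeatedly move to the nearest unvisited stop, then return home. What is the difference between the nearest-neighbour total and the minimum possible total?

From H: F=6, V=7, U=17, P=29 → choose F (6).
From F: U=11, V=13, P=23 → choose U (11).
From U: V=23, P=32 → choose V (23).
From V: P=31 → choose P (31).
NN route H → F → U → V → P → H costs 100.
Optimal: H → V → P → U → F → H costs 87 (by enumerating all 12 distinct tours).
Excess = 100 − 87 = 13.

The nearest-neighbour route is 13 min longer than optimal.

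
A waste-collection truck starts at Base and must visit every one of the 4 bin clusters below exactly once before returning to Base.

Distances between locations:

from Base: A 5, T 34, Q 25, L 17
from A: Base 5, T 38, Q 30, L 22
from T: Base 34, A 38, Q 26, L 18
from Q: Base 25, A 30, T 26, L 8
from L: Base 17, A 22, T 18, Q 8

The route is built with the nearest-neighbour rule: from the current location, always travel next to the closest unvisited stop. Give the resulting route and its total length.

Base → [A:5 / L:17 / Q:25 / T:34] → A (5)
A → [L:22 / Q:30 / T:38] → L (22)
L → [Q:8 / T:18] → Q (8)
Q → [T:26] → T (26)
Return T→Base: 34.
Total = 5 + 22 + 8 + 26 + 34 = 95.

Total distance 95 via the nearest-neighbour route Base → A → L → Q → T → Base.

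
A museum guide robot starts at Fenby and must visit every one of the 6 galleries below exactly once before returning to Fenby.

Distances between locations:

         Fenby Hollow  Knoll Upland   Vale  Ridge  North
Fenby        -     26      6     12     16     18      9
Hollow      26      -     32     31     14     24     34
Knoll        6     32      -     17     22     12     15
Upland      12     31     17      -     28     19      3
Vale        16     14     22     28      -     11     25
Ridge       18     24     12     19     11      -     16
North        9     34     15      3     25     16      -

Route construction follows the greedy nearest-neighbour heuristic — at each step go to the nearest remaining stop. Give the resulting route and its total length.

From Fenby: distances to unvisited — Knoll=6, North=9, Upland=12, Vale=16, Ridge=18, Hollow=26. Nearest is Knoll (6).
From Knoll: distances to unvisited — Ridge=12, North=15, Upland=17, Vale=22, Hollow=32. Nearest is Ridge (12).
From Ridge: distances to unvisited — Vale=11, North=16, Upland=19, Hollow=24. Nearest is Vale (11).
From Vale: distances to unvisited — Hollow=14, North=25, Upland=28. Nearest is Hollow (14).
From Hollow: distances to unvisited — Upland=31, North=34. Nearest is Upland (31).
From Upland: distances to unvisited — North=3. Nearest is North (3).
Return North→Fenby: 9.
Total = 6 + 12 + 11 + 14 + 31 + 3 + 9 = 86.

Nearest-neighbour total = 86; route Fenby → Knoll → Ridge → Vale → Hollow → Upland → North → Fenby.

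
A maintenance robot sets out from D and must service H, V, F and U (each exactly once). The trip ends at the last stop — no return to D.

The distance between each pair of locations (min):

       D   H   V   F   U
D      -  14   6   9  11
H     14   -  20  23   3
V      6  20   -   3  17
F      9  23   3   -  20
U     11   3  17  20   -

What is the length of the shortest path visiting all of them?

There are 4! = 24 possible orderings.
D→H→V→F→U: 14+20+3+20 = 57
D→H→V→U→F: 14+20+17+20 = 71
D→H→F→V→U: 14+23+3+17 = 57
D→H→F→U→V: 14+23+20+17 = 74
D→H→U→V→F: 14+3+17+3 = 37
D→H→U→F→V: 14+3+20+3 = 40
D→V→H→F→U: 6+20+23+20 = 69
D→V→H→U→F: 6+20+3+20 = 49
D→V→F→H→U: 6+3+23+3 = 35
D→V→F→U→H: 6+3+20+3 = 32
D→V→U→H→F: 6+17+3+23 = 49
D→V→U→F→H: 6+17+20+23 = 66
D→F→H→V→U: 9+23+20+17 = 69
D→F→H→U→V: 9+23+3+17 = 52
… (10 more)
The minimum is 32.
One shortest path: D → V → F → U → H.

32 min — the minimum one-way total.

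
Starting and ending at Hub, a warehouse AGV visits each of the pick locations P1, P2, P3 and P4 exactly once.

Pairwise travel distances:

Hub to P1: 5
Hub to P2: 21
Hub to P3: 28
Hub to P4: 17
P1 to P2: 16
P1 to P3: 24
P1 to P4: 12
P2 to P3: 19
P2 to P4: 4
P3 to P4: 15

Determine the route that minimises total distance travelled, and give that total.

Minimum total distance: 68.

With 4 stops there are 4!/2 = 12 distinct round trips (a route and its reverse cost the same).
Hub → P1 → P2 → P3 → P4 → Hub: 5+16+19+15+17 = 72
Hub → P1 → P2 → P4 → P3 → Hub: 5+16+4+15+28 = 68
Hub → P1 → P3 → P2 → P4 → Hub: 5+24+19+4+17 = 69
Hub → P1 → P3 → P4 → P2 → Hub: 5+24+15+4+21 = 69
Hub → P1 → P4 → P2 → P3 → Hub: 5+12+4+19+28 = 68
Hub → P1 → P4 → P3 → P2 → Hub: 5+12+15+19+21 = 72
Hub → P2 → P1 → P3 → P4 → Hub: 21+16+24+15+17 = 93
Hub → P2 → P1 → P4 → P3 → Hub: 21+16+12+15+28 = 92
Hub → P2 → P3 → P1 → P4 → Hub: 21+19+24+12+17 = 93
Hub → P2 → P4 → P1 → P3 → Hub: 21+4+12+24+28 = 89
Hub → P3 → P1 → P2 → P4 → Hub: 28+24+16+4+17 = 89
Hub → P3 → P2 → P1 → P4 → Hub: 28+19+16+12+17 = 92
The minimum is 68.
One optimal route: Hub → P1 → P2 → P4 → P3 → Hub (or its reverse).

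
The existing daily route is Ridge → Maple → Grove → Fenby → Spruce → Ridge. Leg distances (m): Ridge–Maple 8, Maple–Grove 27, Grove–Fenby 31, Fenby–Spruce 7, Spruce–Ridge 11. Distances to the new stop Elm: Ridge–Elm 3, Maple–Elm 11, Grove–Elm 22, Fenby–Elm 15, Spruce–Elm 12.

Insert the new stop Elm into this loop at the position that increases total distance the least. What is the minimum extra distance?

+4 m — insert Elm between Spruce and Ridge.

Insertion cost between consecutive stops i–j is d(i,Elm) + d(Elm,j) − d(i,j):
  between Ridge and Maple: 3 + 11 − 8 = 6
  between Maple and Grove: 11 + 22 − 27 = 6
  between Grove and Fenby: 22 + 15 − 31 = 6
  between Fenby and Spruce: 15 + 12 − 7 = 20
  between Spruce and Ridge: 12 + 3 − 11 = 4
Cheapest insertion is between Spruce and Ridge, adding 4.
New total = 84 + 4 = 88.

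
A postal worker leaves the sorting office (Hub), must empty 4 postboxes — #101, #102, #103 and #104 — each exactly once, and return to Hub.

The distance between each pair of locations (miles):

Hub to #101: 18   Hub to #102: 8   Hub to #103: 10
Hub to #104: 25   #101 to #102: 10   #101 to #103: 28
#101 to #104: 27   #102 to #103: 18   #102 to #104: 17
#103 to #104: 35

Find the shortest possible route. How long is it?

90 miles — the shortest possible round trip.

Hub→#101→#102→#103→#104→Hub: 18+10+18+35+25 = 106
Hub→#101→#102→#104→#103→Hub: 18+10+17+35+10 = 90
Hub→#101→#103→#102→#104→Hub: 18+28+18+17+25 = 106
Hub→#101→#103→#104→#102→Hub: 18+28+35+17+8 = 106
Hub→#101→#104→#102→#103→Hub: 18+27+17+18+10 = 90
Hub→#101→#104→#103→#102→Hub: 18+27+35+18+8 = 106
Hub→#102→#101→#103→#104→Hub: 8+10+28+35+25 = 106
Hub→#102→#101→#104→#103→Hub: 8+10+27+35+10 = 90
Hub→#102→#103→#101→#104→Hub: 8+18+28+27+25 = 106
Hub→#102→#104→#101→#103→Hub: 8+17+27+28+10 = 90
Hub→#103→#101→#102→#104→Hub: 10+28+10+17+25 = 90
Hub→#103→#102→#101→#104→Hub: 10+18+10+27+25 = 90
The minimum is 90.
One optimal route: Hub → #101 → #102 → #104 → #103 → Hub (or its reverse).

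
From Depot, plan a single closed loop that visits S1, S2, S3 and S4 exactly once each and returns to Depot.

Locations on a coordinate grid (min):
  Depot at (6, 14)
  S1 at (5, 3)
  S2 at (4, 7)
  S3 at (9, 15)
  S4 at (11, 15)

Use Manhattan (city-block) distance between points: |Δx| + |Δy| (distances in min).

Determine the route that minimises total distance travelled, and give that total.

Shortest round trip = 38 min.

There are 12 distinct closed tours to check (reversals are equivalent).
Depot-S1-S2-S3-S4-Depot: 12+5+13+2+6 = 38
Depot-S1-S2-S4-S3-Depot: 12+5+15+2+4 = 38
Depot-S1-S3-S2-S4-Depot: 12+16+13+15+6 = 62
Depot-S1-S3-S4-S2-Depot: 12+16+2+15+9 = 54
Depot-S1-S4-S2-S3-Depot: 12+18+15+13+4 = 62
Depot-S1-S4-S3-S2-Depot: 12+18+2+13+9 = 54
Depot-S2-S1-S3-S4-Depot: 9+5+16+2+6 = 38
Depot-S2-S1-S4-S3-Depot: 9+5+18+2+4 = 38
Depot-S2-S3-S1-S4-Depot: 9+13+16+18+6 = 62
Depot-S2-S4-S1-S3-Depot: 9+15+18+16+4 = 62
Depot-S3-S1-S2-S4-Depot: 4+16+5+15+6 = 46
Depot-S3-S2-S1-S4-Depot: 4+13+5+18+6 = 46
The minimum is 38.
One optimal route: Depot → S1 → S2 → S3 → S4 → Depot (or its reverse).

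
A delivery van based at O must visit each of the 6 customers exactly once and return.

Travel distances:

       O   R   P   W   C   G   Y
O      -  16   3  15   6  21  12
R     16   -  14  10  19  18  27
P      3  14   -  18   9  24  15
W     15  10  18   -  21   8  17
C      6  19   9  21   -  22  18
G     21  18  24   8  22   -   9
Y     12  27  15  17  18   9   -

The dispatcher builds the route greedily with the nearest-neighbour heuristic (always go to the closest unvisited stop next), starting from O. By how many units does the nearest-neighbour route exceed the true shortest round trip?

Excess over optimum: 5.

O: P=3, C=6, Y=12, W=15, R=16, G=21 ⇒ P
P: C=9, R=14, Y=15, W=18, G=24 ⇒ C
C: Y=18, R=19, W=21, G=22 ⇒ Y
Y: G=9, W=17, R=27 ⇒ G
G: W=8, R=18 ⇒ W
W: R=10 ⇒ R
NN route O → P → C → Y → G → W → R → O costs 73.
Optimal: O → P → R → W → G → Y → C → O costs 68 (by enumerating all 360 distinct tours).
Excess = 73 − 68 = 5.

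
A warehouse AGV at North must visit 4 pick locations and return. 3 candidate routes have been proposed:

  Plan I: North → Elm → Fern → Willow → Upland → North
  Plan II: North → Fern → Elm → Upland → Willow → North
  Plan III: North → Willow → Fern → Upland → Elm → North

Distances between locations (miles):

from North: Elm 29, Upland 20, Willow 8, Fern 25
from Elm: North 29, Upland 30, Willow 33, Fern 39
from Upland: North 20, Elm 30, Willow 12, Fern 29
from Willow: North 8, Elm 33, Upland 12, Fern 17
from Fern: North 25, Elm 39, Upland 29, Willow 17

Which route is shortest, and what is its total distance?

Plan I: 29 + 39 + 17 + 12 + 20 = 117
Plan II: 25 + 39 + 30 + 12 + 8 = 114
Plan III: 8 + 17 + 29 + 30 + 29 = 113

Shortest is Plan III, total 113 miles.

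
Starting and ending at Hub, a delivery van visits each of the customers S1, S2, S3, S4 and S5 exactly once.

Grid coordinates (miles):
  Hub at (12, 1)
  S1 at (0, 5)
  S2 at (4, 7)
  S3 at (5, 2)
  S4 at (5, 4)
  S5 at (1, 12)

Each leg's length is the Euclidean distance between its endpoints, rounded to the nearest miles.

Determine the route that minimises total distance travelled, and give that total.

With 5 stops there are 5!/2 = 60 distinct round trips (a route and its reverse cost the same).
Hub-S1-S2-S3-S4-S5-Hub: 13+4+5+2+9+16 = 49
Hub-S1-S2-S3-S5-S4-Hub: 13+4+5+11+9+8 = 50
Hub-S1-S2-S4-S3-S5-Hub: 13+4+3+2+11+16 = 49
Hub-S1-S2-S4-S5-S3-Hub: 13+4+3+9+11+7 = 47
Hub-S1-S2-S5-S3-S4-Hub: 13+4+6+11+2+8 = 44
Hub-S1-S2-S5-S4-S3-Hub: 13+4+6+9+2+7 = 41
Hub-S1-S3-S2-S4-S5-Hub: 13+6+5+3+9+16 = 52
Hub-S1-S3-S2-S5-S4-Hub: 13+6+5+6+9+8 = 47
Hub-S1-S3-S4-S2-S5-Hub: 13+6+2+3+6+16 = 46
Hub-S1-S3-S4-S5-S2-Hub: 13+6+2+9+6+10 = 46
Hub-S1-S3-S5-S2-S4-Hub: 13+6+11+6+3+8 = 47
Hub-S1-S3-S5-S4-S2-Hub: 13+6+11+9+3+10 = 52
Hub-S1-S4-S2-S3-S5-Hub: 13+5+3+5+11+16 = 53
Hub-S1-S4-S2-S5-S3-Hub: 13+5+3+6+11+7 = 45
… (46 more)
Hub-S2-S5-S1-S4-S3-Hub: 10+6+7+5+2+7 = 37  ← best
The minimum is 37.
One optimal route: Hub → S2 → S5 → S1 → S4 → S3 → Hub (or its reverse).

37 miles — the shortest possible round trip.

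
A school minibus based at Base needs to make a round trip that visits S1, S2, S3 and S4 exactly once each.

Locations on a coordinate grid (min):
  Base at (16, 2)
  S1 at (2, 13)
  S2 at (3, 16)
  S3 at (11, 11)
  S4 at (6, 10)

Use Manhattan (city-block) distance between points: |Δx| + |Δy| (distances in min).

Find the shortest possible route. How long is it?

Shortest round trip = 56 min.

There are 12 distinct closed tours to check (reversals are equivalent).
Base→S1→S2→S3→S4→Base: 25+4+13+6+18 = 66
Base→S1→S2→S4→S3→Base: 25+4+9+6+14 = 58
Base→S1→S3→S2→S4→Base: 25+11+13+9+18 = 76
Base→S1→S3→S4→S2→Base: 25+11+6+9+27 = 78
Base→S1→S4→S2→S3→Base: 25+7+9+13+14 = 68
Base→S1→S4→S3→S2→Base: 25+7+6+13+27 = 78
Base→S2→S1→S3→S4→Base: 27+4+11+6+18 = 66
Base→S2→S1→S4→S3→Base: 27+4+7+6+14 = 58
Base→S2→S3→S1→S4→Base: 27+13+11+7+18 = 76
Base→S2→S4→S1→S3→Base: 27+9+7+11+14 = 68
Base→S3→S1→S2→S4→Base: 14+11+4+9+18 = 56
Base→S3→S2→S1→S4→Base: 14+13+4+7+18 = 56
The minimum is 56.
One optimal route: Base → S3 → S1 → S2 → S4 → Base (or its reverse).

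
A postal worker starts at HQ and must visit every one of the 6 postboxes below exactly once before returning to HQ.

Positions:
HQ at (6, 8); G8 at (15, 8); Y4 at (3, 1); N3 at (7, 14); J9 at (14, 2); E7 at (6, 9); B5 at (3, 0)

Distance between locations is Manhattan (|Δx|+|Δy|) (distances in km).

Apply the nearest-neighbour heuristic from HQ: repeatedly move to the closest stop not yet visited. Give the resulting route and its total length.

52 km along HQ → E7 → N3 → G8 → J9 → Y4 → B5 → HQ.

At HQ the remaining stops are E7 1, N3 7, G8 9, Y4 10, B5 11, J9 14; go to E7.
At E7 the remaining stops are N3 6, G8 10, Y4 11, B5 12, J9 15; go to N3.
At N3 the remaining stops are G8 14, Y4 17, B5 18, J9 19; go to G8.
At G8 the remaining stops are J9 7, Y4 19, B5 20; go to J9.
At J9 the remaining stops are Y4 12, B5 13; go to Y4.
At Y4 the remaining stops are B5 1; go to B5.
Return B5→HQ: 11.
Total = 1 + 6 + 14 + 7 + 12 + 1 + 11 = 52.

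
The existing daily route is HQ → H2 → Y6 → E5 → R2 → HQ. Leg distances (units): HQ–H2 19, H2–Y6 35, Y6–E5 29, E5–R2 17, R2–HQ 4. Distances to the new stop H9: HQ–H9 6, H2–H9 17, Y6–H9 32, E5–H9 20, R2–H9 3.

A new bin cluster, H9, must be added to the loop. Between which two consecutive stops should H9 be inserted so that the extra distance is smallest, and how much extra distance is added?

Insertion cost between consecutive stops i–j is d(i,H9) + d(H9,j) − d(i,j):
  between HQ and H2: 6 + 17 − 19 = 4
  between H2 and Y6: 17 + 32 − 35 = 14
  between Y6 and E5: 32 + 20 − 29 = 23
  between E5 and R2: 20 + 3 − 17 = 6
  between R2 and HQ: 3 + 6 − 4 = 5
Cheapest insertion is between HQ and H2, adding 4.
New total = 104 + 4 = 108.

Adding 4 by placing H9 on the HQ–H2 leg.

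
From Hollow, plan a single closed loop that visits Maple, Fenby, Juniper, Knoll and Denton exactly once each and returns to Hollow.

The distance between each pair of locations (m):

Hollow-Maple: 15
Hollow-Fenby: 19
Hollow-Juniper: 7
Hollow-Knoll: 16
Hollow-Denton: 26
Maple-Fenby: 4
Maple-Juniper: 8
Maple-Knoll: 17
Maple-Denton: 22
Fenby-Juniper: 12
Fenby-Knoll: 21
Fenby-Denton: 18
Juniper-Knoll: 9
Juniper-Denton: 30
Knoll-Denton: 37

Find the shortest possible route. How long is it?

There are 60 distinct closed tours to check (reversals are equivalent).
Hollow→Maple→Fenby→Juniper→Knoll→Denton→Hollow: 15+4+12+9+37+26 = 103
Hollow→Maple→Fenby→Juniper→Denton→Knoll→Hollow: 15+4+12+30+37+16 = 114
Hollow→Maple→Fenby→Knoll→Juniper→Denton→Hollow: 15+4+21+9+30+26 = 105
Hollow→Maple→Fenby→Knoll→Denton→Juniper→Hollow: 15+4+21+37+30+7 = 114
Hollow→Maple→Fenby→Denton→Juniper→Knoll→Hollow: 15+4+18+30+9+16 = 92
Hollow→Maple→Fenby→Denton→Knoll→Juniper→Hollow: 15+4+18+37+9+7 = 90
Hollow→Maple→Juniper→Fenby→Knoll→Denton→Hollow: 15+8+12+21+37+26 = 119
Hollow→Maple→Juniper→Fenby→Denton→Knoll→Hollow: 15+8+12+18+37+16 = 106
Hollow→Maple→Juniper→Knoll→Fenby→Denton→Hollow: 15+8+9+21+18+26 = 97
Hollow→Maple→Juniper→Knoll→Denton→Fenby→Hollow: 15+8+9+37+18+19 = 106
Hollow→Maple→Juniper→Denton→Fenby→Knoll→Hollow: 15+8+30+18+21+16 = 108
Hollow→Maple→Juniper→Denton→Knoll→Fenby→Hollow: 15+8+30+37+21+19 = 130
Hollow→Maple→Knoll→Fenby→Juniper→Denton→Hollow: 15+17+21+12+30+26 = 121
Hollow→Maple→Knoll→Fenby→Denton→Juniper→Hollow: 15+17+21+18+30+7 = 108
… (46 more)
Hollow→Juniper→Knoll→Maple→Fenby→Denton→Hollow: 7+9+17+4+18+26 = 81  ← best
The minimum is 81.
One optimal route: Hollow → Juniper → Knoll → Maple → Fenby → Denton → Hollow (or its reverse).

Shortest round trip = 81 m.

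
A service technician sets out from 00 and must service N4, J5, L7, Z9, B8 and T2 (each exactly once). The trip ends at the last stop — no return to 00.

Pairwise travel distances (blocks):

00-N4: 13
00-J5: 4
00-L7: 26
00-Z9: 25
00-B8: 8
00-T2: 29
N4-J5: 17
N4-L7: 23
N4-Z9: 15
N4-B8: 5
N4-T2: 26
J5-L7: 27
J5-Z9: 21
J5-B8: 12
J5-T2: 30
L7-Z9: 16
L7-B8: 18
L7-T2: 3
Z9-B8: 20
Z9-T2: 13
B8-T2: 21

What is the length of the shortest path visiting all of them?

Minimum one-way distance = 52 blocks.

There are 6! = 720 possible orderings.
00 - N4 - J5 - L7 - Z9 - B8 - T2: 13+17+27+16+20+21 = 114
00 - N4 - J5 - L7 - Z9 - T2 - B8: 13+17+27+16+13+21 = 107
00 - N4 - J5 - L7 - B8 - Z9 - T2: 13+17+27+18+20+13 = 108
00 - N4 - J5 - L7 - B8 - T2 - Z9: 13+17+27+18+21+13 = 109
00 - N4 - J5 - L7 - T2 - Z9 - B8: 13+17+27+3+13+20 = 93
00 - N4 - J5 - L7 - T2 - B8 - Z9: 13+17+27+3+21+20 = 101
00 - N4 - J5 - Z9 - L7 - B8 - T2: 13+17+21+16+18+21 = 106
00 - N4 - J5 - Z9 - L7 - T2 - B8: 13+17+21+16+3+21 = 91
… (712 more)
00 - J5 - B8 - N4 - Z9 - T2 - L7: 4+12+5+15+13+3 = 52  ← best
The minimum is 52.
One shortest path: 00 → J5 → B8 → N4 → Z9 → T2 → L7.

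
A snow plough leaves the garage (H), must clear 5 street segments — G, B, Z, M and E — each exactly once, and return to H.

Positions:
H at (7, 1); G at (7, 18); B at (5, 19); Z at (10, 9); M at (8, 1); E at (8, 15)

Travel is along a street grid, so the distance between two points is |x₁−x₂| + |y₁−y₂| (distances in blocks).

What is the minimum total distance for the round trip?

Shortest round trip = 46 blocks.

H - G - B - Z - M - E - H: 17+3+15+10+14+15 = 74
H - G - B - Z - E - M - H: 17+3+15+8+14+1 = 58
H - G - B - M - Z - E - H: 17+3+21+10+8+15 = 74
H - G - B - M - E - Z - H: 17+3+21+14+8+11 = 74
H - G - B - E - Z - M - H: 17+3+7+8+10+1 = 46
H - G - B - E - M - Z - H: 17+3+7+14+10+11 = 62
H - G - Z - B - M - E - H: 17+12+15+21+14+15 = 94
H - G - Z - B - E - M - H: 17+12+15+7+14+1 = 66
H - G - Z - M - B - E - H: 17+12+10+21+7+15 = 82
H - G - Z - M - E - B - H: 17+12+10+14+7+20 = 80
H - G - Z - E - B - M - H: 17+12+8+7+21+1 = 66
H - G - Z - E - M - B - H: 17+12+8+14+21+20 = 92
H - G - M - B - Z - E - H: 17+18+21+15+8+15 = 94
H - G - M - B - E - Z - H: 17+18+21+7+8+11 = 82
… (46 more)
The minimum is 46.
One optimal route: H → G → B → E → Z → M → H (or its reverse).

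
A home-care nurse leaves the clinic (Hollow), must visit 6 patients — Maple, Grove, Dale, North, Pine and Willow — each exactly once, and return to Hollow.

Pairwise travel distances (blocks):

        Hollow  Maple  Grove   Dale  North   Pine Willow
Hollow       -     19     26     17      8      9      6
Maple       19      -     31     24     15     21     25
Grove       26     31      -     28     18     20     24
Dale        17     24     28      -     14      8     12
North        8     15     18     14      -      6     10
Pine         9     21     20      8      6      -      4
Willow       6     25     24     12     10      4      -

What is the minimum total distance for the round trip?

There are 360 distinct closed tours to check (reversals are equivalent).
Hollow-Maple-Grove-Dale-North-Pine-Willow-Hollow: 19+31+28+14+6+4+6 = 108
Hollow-Maple-Grove-Dale-North-Willow-Pine-Hollow: 19+31+28+14+10+4+9 = 115
Hollow-Maple-Grove-Dale-Pine-North-Willow-Hollow: 19+31+28+8+6+10+6 = 108
Hollow-Maple-Grove-Dale-Pine-Willow-North-Hollow: 19+31+28+8+4+10+8 = 108
Hollow-Maple-Grove-Dale-Willow-North-Pine-Hollow: 19+31+28+12+10+6+9 = 115
Hollow-Maple-Grove-Dale-Willow-Pine-North-Hollow: 19+31+28+12+4+6+8 = 108
Hollow-Maple-Grove-North-Dale-Pine-Willow-Hollow: 19+31+18+14+8+4+6 = 100
Hollow-Maple-Grove-North-Dale-Willow-Pine-Hollow: 19+31+18+14+12+4+9 = 107
… (352 more)
Hollow-Maple-North-Grove-Dale-Pine-Willow-Hollow: 19+15+18+28+8+4+6 = 98  ← best
The minimum is 98.
One optimal route: Hollow → Maple → North → Grove → Dale → Pine → Willow → Hollow (or its reverse).

Shortest round trip = 98 blocks.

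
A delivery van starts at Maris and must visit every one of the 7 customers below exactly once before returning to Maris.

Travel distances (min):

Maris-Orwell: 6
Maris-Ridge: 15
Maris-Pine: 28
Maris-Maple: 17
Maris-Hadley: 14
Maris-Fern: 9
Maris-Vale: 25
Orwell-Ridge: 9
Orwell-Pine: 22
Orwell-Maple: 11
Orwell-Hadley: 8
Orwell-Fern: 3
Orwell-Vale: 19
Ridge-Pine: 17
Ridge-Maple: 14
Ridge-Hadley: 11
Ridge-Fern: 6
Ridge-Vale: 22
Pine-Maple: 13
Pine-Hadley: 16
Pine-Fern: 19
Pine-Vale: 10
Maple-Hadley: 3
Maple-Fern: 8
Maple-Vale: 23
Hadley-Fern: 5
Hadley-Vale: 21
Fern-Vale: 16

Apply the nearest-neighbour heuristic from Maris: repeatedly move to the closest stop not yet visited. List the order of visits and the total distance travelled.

Maris → [Orwell:6 / Fern:9 / Hadley:14 / Ridge:15 / Maple:17 / Vale:25 / Pine:28] → Orwell (6)
Orwell → [Fern:3 / Hadley:8 / Ridge:9 / Maple:11 / Vale:19 / Pine:22] → Fern (3)
Fern → [Hadley:5 / Ridge:6 / Maple:8 / Vale:16 / Pine:19] → Hadley (5)
Hadley → [Maple:3 / Ridge:11 / Pine:16 / Vale:21] → Maple (3)
Maple → [Pine:13 / Ridge:14 / Vale:23] → Pine (13)
Pine → [Vale:10 / Ridge:17] → Vale (10)
Vale → [Ridge:22] → Ridge (22)
Return Ridge→Maris: 15.
Total = 6 + 3 + 5 + 3 + 13 + 10 + 22 + 15 = 77.

Total distance 77 min via the nearest-neighbour route Maris → Orwell → Fern → Hadley → Maple → Pine → Vale → Ridge → Maris.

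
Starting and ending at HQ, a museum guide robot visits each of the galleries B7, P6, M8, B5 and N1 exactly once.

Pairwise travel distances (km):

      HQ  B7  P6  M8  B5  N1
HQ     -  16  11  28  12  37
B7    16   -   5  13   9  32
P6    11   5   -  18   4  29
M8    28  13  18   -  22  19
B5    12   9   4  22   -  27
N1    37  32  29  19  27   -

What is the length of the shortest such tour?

There are 60 distinct closed tours to check (reversals are equivalent).
HQ→B7→P6→M8→B5→N1→HQ: 16+5+18+22+27+37 = 125
HQ→B7→P6→M8→N1→B5→HQ: 16+5+18+19+27+12 = 97
HQ→B7→P6→B5→M8→N1→HQ: 16+5+4+22+19+37 = 103
HQ→B7→P6→B5→N1→M8→HQ: 16+5+4+27+19+28 = 99
HQ→B7→P6→N1→M8→B5→HQ: 16+5+29+19+22+12 = 103
HQ→B7→P6→N1→B5→M8→HQ: 16+5+29+27+22+28 = 127
HQ→B7→M8→P6→B5→N1→HQ: 16+13+18+4+27+37 = 115
HQ→B7→M8→P6→N1→B5→HQ: 16+13+18+29+27+12 = 115
HQ→B7→M8→B5→P6→N1→HQ: 16+13+22+4+29+37 = 121
HQ→B7→M8→B5→N1→P6→HQ: 16+13+22+27+29+11 = 118
HQ→B7→M8→N1→P6→B5→HQ: 16+13+19+29+4+12 = 93
HQ→B7→M8→N1→B5→P6→HQ: 16+13+19+27+4+11 = 90
HQ→B7→B5→P6→M8→N1→HQ: 16+9+4+18+19+37 = 103
HQ→B7→B5→P6→N1→M8→HQ: 16+9+4+29+19+28 = 105
… (46 more)
HQ→P6→B7→M8→N1→B5→HQ: 11+5+13+19+27+12 = 87  ← best
The minimum is 87.
One optimal route: HQ → P6 → B7 → M8 → N1 → B5 → HQ (or its reverse).

Shortest round trip = 87 km.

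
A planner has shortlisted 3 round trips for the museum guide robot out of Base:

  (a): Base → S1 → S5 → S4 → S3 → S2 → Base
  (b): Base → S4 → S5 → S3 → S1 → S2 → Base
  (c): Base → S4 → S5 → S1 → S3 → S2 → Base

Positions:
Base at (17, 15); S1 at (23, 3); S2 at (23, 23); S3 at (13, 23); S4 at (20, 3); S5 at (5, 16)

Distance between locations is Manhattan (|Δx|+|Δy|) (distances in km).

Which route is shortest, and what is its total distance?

(a): 18 + 31 + 28 + 27 + 10 + 14 = 128
(b): 15 + 28 + 15 + 30 + 20 + 14 = 122
(c): 15 + 28 + 31 + 30 + 10 + 14 = 128

Shortest is (b), total 122 km.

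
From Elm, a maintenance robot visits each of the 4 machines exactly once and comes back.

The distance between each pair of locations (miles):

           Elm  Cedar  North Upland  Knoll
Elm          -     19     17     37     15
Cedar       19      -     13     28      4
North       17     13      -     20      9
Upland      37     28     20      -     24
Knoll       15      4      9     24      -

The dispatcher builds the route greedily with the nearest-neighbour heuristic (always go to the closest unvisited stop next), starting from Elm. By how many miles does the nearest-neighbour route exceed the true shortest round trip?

5 miles longer than the optimal tour.

Elm: Knoll=15, North=17, Cedar=19, Upland=37 ⇒ Knoll
Knoll: Cedar=4, North=9, Upland=24 ⇒ Cedar
Cedar: North=13, Upland=28 ⇒ North
North: Upland=20 ⇒ Upland
NN route Elm → Knoll → Cedar → North → Upland → Elm costs 89.
Optimal: Elm → Cedar → Knoll → Upland → North → Elm costs 84 (by enumerating all 12 distinct tours).
Excess = 89 − 84 = 5.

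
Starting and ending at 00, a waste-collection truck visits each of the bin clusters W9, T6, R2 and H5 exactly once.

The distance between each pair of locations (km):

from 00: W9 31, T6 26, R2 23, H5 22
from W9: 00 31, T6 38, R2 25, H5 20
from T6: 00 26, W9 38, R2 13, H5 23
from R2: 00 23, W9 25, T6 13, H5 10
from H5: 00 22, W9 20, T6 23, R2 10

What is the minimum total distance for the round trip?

There are 12 distinct closed tours to check (reversals are equivalent).
00 - W9 - T6 - R2 - H5 - 00: 31+38+13+10+22 = 114
00 - W9 - T6 - H5 - R2 - 00: 31+38+23+10+23 = 125
00 - W9 - R2 - T6 - H5 - 00: 31+25+13+23+22 = 114
00 - W9 - R2 - H5 - T6 - 00: 31+25+10+23+26 = 115
00 - W9 - H5 - T6 - R2 - 00: 31+20+23+13+23 = 110
00 - W9 - H5 - R2 - T6 - 00: 31+20+10+13+26 = 100
00 - T6 - W9 - R2 - H5 - 00: 26+38+25+10+22 = 121
00 - T6 - W9 - H5 - R2 - 00: 26+38+20+10+23 = 117
00 - T6 - R2 - W9 - H5 - 00: 26+13+25+20+22 = 106
00 - T6 - H5 - W9 - R2 - 00: 26+23+20+25+23 = 117
00 - R2 - W9 - T6 - H5 - 00: 23+25+38+23+22 = 131
00 - R2 - T6 - W9 - H5 - 00: 23+13+38+20+22 = 116
The minimum is 100.
One optimal route: 00 → W9 → H5 → R2 → T6 → 00 (or its reverse).

100 km — the shortest possible round trip.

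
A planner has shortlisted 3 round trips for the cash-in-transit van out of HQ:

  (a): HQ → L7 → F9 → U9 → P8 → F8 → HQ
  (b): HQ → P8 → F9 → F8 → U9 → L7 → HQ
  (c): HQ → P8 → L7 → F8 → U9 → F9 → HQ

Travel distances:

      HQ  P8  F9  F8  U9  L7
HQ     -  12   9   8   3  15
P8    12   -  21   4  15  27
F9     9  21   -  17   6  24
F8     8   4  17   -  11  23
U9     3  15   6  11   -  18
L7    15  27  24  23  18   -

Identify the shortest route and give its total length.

(a): 15 + 24 + 6 + 15 + 4 + 8 = 72
(b): 12 + 21 + 17 + 11 + 18 + 15 = 94
(c): 12 + 27 + 23 + 11 + 6 + 9 = 88

Shortest is (a), total 72.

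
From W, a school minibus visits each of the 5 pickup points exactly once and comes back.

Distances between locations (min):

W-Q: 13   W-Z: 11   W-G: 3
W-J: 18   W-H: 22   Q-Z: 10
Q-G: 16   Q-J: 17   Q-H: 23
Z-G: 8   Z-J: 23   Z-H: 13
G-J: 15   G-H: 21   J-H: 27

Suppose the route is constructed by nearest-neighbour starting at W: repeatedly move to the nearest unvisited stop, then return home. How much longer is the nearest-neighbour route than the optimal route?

Excess over optimum: 7 min.

W: G=3, Z=11, Q=13, J=18, H=22 ⇒ G
G: Z=8, J=15, Q=16, H=21 ⇒ Z
Z: Q=10, H=13, J=23 ⇒ Q
Q: J=17, H=23 ⇒ J
J: H=27 ⇒ H
NN route W → G → Z → Q → J → H → W costs 87.
Optimal: W → G → J → Q → Z → H → W costs 80 (by enumerating all 60 distinct tours).
Excess = 87 − 80 = 7.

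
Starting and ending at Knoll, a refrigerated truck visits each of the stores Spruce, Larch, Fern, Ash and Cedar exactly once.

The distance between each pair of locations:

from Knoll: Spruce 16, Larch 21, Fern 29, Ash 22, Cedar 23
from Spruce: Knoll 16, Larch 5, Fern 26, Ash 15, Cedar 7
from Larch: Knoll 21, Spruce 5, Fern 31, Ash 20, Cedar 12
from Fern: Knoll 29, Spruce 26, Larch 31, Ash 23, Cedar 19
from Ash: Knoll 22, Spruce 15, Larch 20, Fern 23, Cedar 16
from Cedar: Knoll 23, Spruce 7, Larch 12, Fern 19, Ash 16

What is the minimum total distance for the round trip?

With 5 stops there are 5!/2 = 60 distinct round trips (a route and its reverse cost the same).
Knoll → Spruce → Larch → Fern → Ash → Cedar → Knoll: 16+5+31+23+16+23 = 114
Knoll → Spruce → Larch → Fern → Cedar → Ash → Knoll: 16+5+31+19+16+22 = 109
Knoll → Spruce → Larch → Ash → Fern → Cedar → Knoll: 16+5+20+23+19+23 = 106
Knoll → Spruce → Larch → Ash → Cedar → Fern → Knoll: 16+5+20+16+19+29 = 105
Knoll → Spruce → Larch → Cedar → Fern → Ash → Knoll: 16+5+12+19+23+22 = 97
Knoll → Spruce → Larch → Cedar → Ash → Fern → Knoll: 16+5+12+16+23+29 = 101
Knoll → Spruce → Fern → Larch → Ash → Cedar → Knoll: 16+26+31+20+16+23 = 132
Knoll → Spruce → Fern → Larch → Cedar → Ash → Knoll: 16+26+31+12+16+22 = 123
Knoll → Spruce → Fern → Ash → Larch → Cedar → Knoll: 16+26+23+20+12+23 = 120
Knoll → Spruce → Fern → Ash → Cedar → Larch → Knoll: 16+26+23+16+12+21 = 114
Knoll → Spruce → Fern → Cedar → Larch → Ash → Knoll: 16+26+19+12+20+22 = 115
Knoll → Spruce → Fern → Cedar → Ash → Larch → Knoll: 16+26+19+16+20+21 = 118
Knoll → Spruce → Ash → Larch → Fern → Cedar → Knoll: 16+15+20+31+19+23 = 124
Knoll → Spruce → Ash → Larch → Cedar → Fern → Knoll: 16+15+20+12+19+29 = 111
… (46 more)
The minimum is 97.
One optimal route: Knoll → Spruce → Larch → Cedar → Fern → Ash → Knoll (or its reverse).

Minimum total distance: 97.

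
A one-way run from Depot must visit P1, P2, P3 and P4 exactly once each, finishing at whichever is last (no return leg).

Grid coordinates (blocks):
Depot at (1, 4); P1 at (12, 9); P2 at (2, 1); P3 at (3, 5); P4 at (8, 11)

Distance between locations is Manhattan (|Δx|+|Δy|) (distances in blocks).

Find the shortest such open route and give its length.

Shortest open route: 26 blocks.

There are 4! = 24 possible orderings.
Depot - P1 - P2 - P3 - P4: 16+18+5+11 = 50
Depot - P1 - P2 - P4 - P3: 16+18+16+11 = 61
Depot - P1 - P3 - P2 - P4: 16+13+5+16 = 50
Depot - P1 - P3 - P4 - P2: 16+13+11+16 = 56
Depot - P1 - P4 - P2 - P3: 16+6+16+5 = 43
Depot - P1 - P4 - P3 - P2: 16+6+11+5 = 38
Depot - P2 - P1 - P3 - P4: 4+18+13+11 = 46
Depot - P2 - P1 - P4 - P3: 4+18+6+11 = 39
Depot - P2 - P3 - P1 - P4: 4+5+13+6 = 28
Depot - P2 - P3 - P4 - P1: 4+5+11+6 = 26
Depot - P2 - P4 - P1 - P3: 4+16+6+13 = 39
Depot - P2 - P4 - P3 - P1: 4+16+11+13 = 44
Depot - P3 - P1 - P2 - P4: 3+13+18+16 = 50
Depot - P3 - P1 - P4 - P2: 3+13+6+16 = 38
… (10 more)
The minimum is 26.
One shortest path: Depot → P2 → P3 → P4 → P1.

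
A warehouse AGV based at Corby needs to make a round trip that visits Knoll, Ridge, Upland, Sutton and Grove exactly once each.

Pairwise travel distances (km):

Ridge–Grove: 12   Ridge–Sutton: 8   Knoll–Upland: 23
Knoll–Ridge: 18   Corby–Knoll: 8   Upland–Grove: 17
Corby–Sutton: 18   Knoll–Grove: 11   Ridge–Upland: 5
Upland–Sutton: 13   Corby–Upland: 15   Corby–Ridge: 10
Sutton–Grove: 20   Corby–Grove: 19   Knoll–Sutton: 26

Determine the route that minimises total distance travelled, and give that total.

Minimum total distance: 67 km.

Corby → Knoll → Ridge → Upland → Sutton → Grove → Corby: 8+18+5+13+20+19 = 83
Corby → Knoll → Ridge → Upland → Grove → Sutton → Corby: 8+18+5+17+20+18 = 86
Corby → Knoll → Ridge → Sutton → Upland → Grove → Corby: 8+18+8+13+17+19 = 83
Corby → Knoll → Ridge → Sutton → Grove → Upland → Corby: 8+18+8+20+17+15 = 86
Corby → Knoll → Ridge → Grove → Upland → Sutton → Corby: 8+18+12+17+13+18 = 86
Corby → Knoll → Ridge → Grove → Sutton → Upland → Corby: 8+18+12+20+13+15 = 86
Corby → Knoll → Upland → Ridge → Sutton → Grove → Corby: 8+23+5+8+20+19 = 83
Corby → Knoll → Upland → Ridge → Grove → Sutton → Corby: 8+23+5+12+20+18 = 86
Corby → Knoll → Upland → Sutton → Ridge → Grove → Corby: 8+23+13+8+12+19 = 83
Corby → Knoll → Upland → Sutton → Grove → Ridge → Corby: 8+23+13+20+12+10 = 86
Corby → Knoll → Upland → Grove → Ridge → Sutton → Corby: 8+23+17+12+8+18 = 86
Corby → Knoll → Upland → Grove → Sutton → Ridge → Corby: 8+23+17+20+8+10 = 86
Corby → Knoll → Sutton → Ridge → Upland → Grove → Corby: 8+26+8+5+17+19 = 83
Corby → Knoll → Sutton → Ridge → Grove → Upland → Corby: 8+26+8+12+17+15 = 86
… (46 more)
Corby → Knoll → Grove → Ridge → Upland → Sutton → Corby: 8+11+12+5+13+18 = 67  ← best
The minimum is 67.
One optimal route: Corby → Knoll → Grove → Ridge → Upland → Sutton → Corby (or its reverse).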